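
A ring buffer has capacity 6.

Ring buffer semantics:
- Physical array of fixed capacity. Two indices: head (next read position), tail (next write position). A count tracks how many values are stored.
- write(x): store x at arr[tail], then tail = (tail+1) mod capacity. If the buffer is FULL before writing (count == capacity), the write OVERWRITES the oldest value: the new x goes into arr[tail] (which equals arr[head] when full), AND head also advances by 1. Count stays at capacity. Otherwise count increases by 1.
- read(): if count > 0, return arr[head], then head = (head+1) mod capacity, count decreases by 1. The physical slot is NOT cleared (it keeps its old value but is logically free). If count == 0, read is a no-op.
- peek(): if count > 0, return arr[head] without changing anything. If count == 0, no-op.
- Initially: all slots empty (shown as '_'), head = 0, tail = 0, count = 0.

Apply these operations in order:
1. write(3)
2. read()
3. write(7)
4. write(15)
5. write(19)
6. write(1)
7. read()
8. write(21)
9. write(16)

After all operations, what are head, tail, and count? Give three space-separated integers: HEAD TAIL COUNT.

Answer: 2 1 5

Derivation:
After op 1 (write(3)): arr=[3 _ _ _ _ _] head=0 tail=1 count=1
After op 2 (read()): arr=[3 _ _ _ _ _] head=1 tail=1 count=0
After op 3 (write(7)): arr=[3 7 _ _ _ _] head=1 tail=2 count=1
After op 4 (write(15)): arr=[3 7 15 _ _ _] head=1 tail=3 count=2
After op 5 (write(19)): arr=[3 7 15 19 _ _] head=1 tail=4 count=3
After op 6 (write(1)): arr=[3 7 15 19 1 _] head=1 tail=5 count=4
After op 7 (read()): arr=[3 7 15 19 1 _] head=2 tail=5 count=3
After op 8 (write(21)): arr=[3 7 15 19 1 21] head=2 tail=0 count=4
After op 9 (write(16)): arr=[16 7 15 19 1 21] head=2 tail=1 count=5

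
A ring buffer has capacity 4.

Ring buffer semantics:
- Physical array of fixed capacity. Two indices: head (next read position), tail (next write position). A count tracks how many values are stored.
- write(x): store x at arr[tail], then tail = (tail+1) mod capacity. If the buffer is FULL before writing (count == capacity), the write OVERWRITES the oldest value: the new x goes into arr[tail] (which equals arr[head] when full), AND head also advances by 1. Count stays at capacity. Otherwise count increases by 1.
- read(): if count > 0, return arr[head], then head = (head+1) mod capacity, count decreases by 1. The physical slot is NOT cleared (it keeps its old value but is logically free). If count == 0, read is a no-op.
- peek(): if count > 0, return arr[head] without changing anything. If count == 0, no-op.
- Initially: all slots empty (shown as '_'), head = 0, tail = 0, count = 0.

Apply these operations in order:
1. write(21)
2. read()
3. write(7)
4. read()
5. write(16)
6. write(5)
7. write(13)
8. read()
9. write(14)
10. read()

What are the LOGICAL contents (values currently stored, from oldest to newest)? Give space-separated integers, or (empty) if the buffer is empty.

After op 1 (write(21)): arr=[21 _ _ _] head=0 tail=1 count=1
After op 2 (read()): arr=[21 _ _ _] head=1 tail=1 count=0
After op 3 (write(7)): arr=[21 7 _ _] head=1 tail=2 count=1
After op 4 (read()): arr=[21 7 _ _] head=2 tail=2 count=0
After op 5 (write(16)): arr=[21 7 16 _] head=2 tail=3 count=1
After op 6 (write(5)): arr=[21 7 16 5] head=2 tail=0 count=2
After op 7 (write(13)): arr=[13 7 16 5] head=2 tail=1 count=3
After op 8 (read()): arr=[13 7 16 5] head=3 tail=1 count=2
After op 9 (write(14)): arr=[13 14 16 5] head=3 tail=2 count=3
After op 10 (read()): arr=[13 14 16 5] head=0 tail=2 count=2

Answer: 13 14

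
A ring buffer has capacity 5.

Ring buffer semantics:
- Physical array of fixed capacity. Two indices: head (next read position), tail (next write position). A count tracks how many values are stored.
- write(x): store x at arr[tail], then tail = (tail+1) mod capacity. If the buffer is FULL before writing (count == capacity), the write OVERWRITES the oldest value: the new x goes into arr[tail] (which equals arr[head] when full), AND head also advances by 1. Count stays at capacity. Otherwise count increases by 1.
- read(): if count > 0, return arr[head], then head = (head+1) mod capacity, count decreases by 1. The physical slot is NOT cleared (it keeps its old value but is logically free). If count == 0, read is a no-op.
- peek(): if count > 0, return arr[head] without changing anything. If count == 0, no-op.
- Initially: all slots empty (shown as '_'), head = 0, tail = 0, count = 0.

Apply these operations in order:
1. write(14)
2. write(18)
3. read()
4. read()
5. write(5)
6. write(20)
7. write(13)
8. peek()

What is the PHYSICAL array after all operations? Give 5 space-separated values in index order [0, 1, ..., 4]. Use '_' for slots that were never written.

After op 1 (write(14)): arr=[14 _ _ _ _] head=0 tail=1 count=1
After op 2 (write(18)): arr=[14 18 _ _ _] head=0 tail=2 count=2
After op 3 (read()): arr=[14 18 _ _ _] head=1 tail=2 count=1
After op 4 (read()): arr=[14 18 _ _ _] head=2 tail=2 count=0
After op 5 (write(5)): arr=[14 18 5 _ _] head=2 tail=3 count=1
After op 6 (write(20)): arr=[14 18 5 20 _] head=2 tail=4 count=2
After op 7 (write(13)): arr=[14 18 5 20 13] head=2 tail=0 count=3
After op 8 (peek()): arr=[14 18 5 20 13] head=2 tail=0 count=3

Answer: 14 18 5 20 13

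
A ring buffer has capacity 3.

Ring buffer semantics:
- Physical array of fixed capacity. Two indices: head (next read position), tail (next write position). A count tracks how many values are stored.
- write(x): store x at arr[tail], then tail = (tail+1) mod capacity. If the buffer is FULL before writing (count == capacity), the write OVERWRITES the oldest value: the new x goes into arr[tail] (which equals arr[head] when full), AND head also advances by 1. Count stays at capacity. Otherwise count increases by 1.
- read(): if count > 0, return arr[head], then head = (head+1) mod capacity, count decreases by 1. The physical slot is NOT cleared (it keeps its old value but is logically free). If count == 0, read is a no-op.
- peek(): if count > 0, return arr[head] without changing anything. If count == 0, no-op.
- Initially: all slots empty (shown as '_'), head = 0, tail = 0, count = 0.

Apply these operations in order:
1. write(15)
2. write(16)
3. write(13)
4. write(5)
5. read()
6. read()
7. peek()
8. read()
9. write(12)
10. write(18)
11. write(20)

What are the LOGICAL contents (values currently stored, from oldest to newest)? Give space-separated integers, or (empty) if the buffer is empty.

Answer: 12 18 20

Derivation:
After op 1 (write(15)): arr=[15 _ _] head=0 tail=1 count=1
After op 2 (write(16)): arr=[15 16 _] head=0 tail=2 count=2
After op 3 (write(13)): arr=[15 16 13] head=0 tail=0 count=3
After op 4 (write(5)): arr=[5 16 13] head=1 tail=1 count=3
After op 5 (read()): arr=[5 16 13] head=2 tail=1 count=2
After op 6 (read()): arr=[5 16 13] head=0 tail=1 count=1
After op 7 (peek()): arr=[5 16 13] head=0 tail=1 count=1
After op 8 (read()): arr=[5 16 13] head=1 tail=1 count=0
After op 9 (write(12)): arr=[5 12 13] head=1 tail=2 count=1
After op 10 (write(18)): arr=[5 12 18] head=1 tail=0 count=2
After op 11 (write(20)): arr=[20 12 18] head=1 tail=1 count=3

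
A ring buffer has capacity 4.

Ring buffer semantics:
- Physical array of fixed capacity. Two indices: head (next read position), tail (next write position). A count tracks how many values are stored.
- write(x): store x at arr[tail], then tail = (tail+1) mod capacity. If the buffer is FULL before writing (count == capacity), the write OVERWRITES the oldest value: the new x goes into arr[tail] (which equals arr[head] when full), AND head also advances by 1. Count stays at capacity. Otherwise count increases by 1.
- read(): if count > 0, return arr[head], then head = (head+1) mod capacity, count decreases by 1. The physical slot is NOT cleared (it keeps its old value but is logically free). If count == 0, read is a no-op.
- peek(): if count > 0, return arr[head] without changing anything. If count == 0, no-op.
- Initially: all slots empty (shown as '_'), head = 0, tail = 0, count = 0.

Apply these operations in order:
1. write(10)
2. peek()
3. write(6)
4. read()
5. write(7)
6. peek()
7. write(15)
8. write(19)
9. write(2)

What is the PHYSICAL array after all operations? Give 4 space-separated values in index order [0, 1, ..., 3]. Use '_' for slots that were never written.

Answer: 19 2 7 15

Derivation:
After op 1 (write(10)): arr=[10 _ _ _] head=0 tail=1 count=1
After op 2 (peek()): arr=[10 _ _ _] head=0 tail=1 count=1
After op 3 (write(6)): arr=[10 6 _ _] head=0 tail=2 count=2
After op 4 (read()): arr=[10 6 _ _] head=1 tail=2 count=1
After op 5 (write(7)): arr=[10 6 7 _] head=1 tail=3 count=2
After op 6 (peek()): arr=[10 6 7 _] head=1 tail=3 count=2
After op 7 (write(15)): arr=[10 6 7 15] head=1 tail=0 count=3
After op 8 (write(19)): arr=[19 6 7 15] head=1 tail=1 count=4
After op 9 (write(2)): arr=[19 2 7 15] head=2 tail=2 count=4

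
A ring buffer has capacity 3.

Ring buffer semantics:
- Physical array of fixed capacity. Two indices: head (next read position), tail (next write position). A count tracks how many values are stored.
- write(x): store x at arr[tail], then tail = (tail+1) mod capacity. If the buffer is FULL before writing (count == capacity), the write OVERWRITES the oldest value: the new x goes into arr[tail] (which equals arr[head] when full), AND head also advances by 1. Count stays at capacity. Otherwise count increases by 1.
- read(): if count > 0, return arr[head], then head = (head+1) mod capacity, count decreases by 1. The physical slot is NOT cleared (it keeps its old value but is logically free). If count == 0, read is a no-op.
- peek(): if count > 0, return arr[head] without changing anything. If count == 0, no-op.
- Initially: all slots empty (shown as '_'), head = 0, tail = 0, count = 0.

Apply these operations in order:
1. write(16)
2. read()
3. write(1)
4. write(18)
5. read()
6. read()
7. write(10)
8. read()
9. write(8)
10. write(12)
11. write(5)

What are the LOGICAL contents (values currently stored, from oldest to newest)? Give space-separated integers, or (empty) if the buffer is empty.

Answer: 8 12 5

Derivation:
After op 1 (write(16)): arr=[16 _ _] head=0 tail=1 count=1
After op 2 (read()): arr=[16 _ _] head=1 tail=1 count=0
After op 3 (write(1)): arr=[16 1 _] head=1 tail=2 count=1
After op 4 (write(18)): arr=[16 1 18] head=1 tail=0 count=2
After op 5 (read()): arr=[16 1 18] head=2 tail=0 count=1
After op 6 (read()): arr=[16 1 18] head=0 tail=0 count=0
After op 7 (write(10)): arr=[10 1 18] head=0 tail=1 count=1
After op 8 (read()): arr=[10 1 18] head=1 tail=1 count=0
After op 9 (write(8)): arr=[10 8 18] head=1 tail=2 count=1
After op 10 (write(12)): arr=[10 8 12] head=1 tail=0 count=2
After op 11 (write(5)): arr=[5 8 12] head=1 tail=1 count=3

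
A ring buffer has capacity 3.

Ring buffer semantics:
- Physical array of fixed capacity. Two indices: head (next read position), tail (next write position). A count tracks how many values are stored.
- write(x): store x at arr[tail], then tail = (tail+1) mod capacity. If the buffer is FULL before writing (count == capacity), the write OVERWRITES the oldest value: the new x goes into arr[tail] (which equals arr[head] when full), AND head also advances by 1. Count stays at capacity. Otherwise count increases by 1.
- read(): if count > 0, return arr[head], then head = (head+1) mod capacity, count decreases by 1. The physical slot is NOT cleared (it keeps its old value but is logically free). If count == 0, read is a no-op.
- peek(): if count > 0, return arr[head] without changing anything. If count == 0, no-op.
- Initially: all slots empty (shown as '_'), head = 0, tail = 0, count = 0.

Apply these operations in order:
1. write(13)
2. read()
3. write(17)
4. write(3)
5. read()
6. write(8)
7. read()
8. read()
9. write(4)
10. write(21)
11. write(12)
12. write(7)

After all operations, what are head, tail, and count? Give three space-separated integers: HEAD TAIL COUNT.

Answer: 2 2 3

Derivation:
After op 1 (write(13)): arr=[13 _ _] head=0 tail=1 count=1
After op 2 (read()): arr=[13 _ _] head=1 tail=1 count=0
After op 3 (write(17)): arr=[13 17 _] head=1 tail=2 count=1
After op 4 (write(3)): arr=[13 17 3] head=1 tail=0 count=2
After op 5 (read()): arr=[13 17 3] head=2 tail=0 count=1
After op 6 (write(8)): arr=[8 17 3] head=2 tail=1 count=2
After op 7 (read()): arr=[8 17 3] head=0 tail=1 count=1
After op 8 (read()): arr=[8 17 3] head=1 tail=1 count=0
After op 9 (write(4)): arr=[8 4 3] head=1 tail=2 count=1
After op 10 (write(21)): arr=[8 4 21] head=1 tail=0 count=2
After op 11 (write(12)): arr=[12 4 21] head=1 tail=1 count=3
After op 12 (write(7)): arr=[12 7 21] head=2 tail=2 count=3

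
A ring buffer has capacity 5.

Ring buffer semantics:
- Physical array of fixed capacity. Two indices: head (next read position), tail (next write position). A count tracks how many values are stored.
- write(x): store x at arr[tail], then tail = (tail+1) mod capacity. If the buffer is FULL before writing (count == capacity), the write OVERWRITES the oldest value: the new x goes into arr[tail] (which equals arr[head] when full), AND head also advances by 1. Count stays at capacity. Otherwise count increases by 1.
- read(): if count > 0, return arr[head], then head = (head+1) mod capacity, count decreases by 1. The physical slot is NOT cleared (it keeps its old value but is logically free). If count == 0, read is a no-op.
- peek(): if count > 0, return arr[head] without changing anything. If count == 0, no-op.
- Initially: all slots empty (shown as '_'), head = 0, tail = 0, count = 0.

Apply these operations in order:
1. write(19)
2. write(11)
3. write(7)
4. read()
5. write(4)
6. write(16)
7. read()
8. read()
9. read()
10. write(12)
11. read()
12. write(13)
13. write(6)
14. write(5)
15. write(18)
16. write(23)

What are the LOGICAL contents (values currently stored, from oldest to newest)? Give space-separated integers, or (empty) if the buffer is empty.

After op 1 (write(19)): arr=[19 _ _ _ _] head=0 tail=1 count=1
After op 2 (write(11)): arr=[19 11 _ _ _] head=0 tail=2 count=2
After op 3 (write(7)): arr=[19 11 7 _ _] head=0 tail=3 count=3
After op 4 (read()): arr=[19 11 7 _ _] head=1 tail=3 count=2
After op 5 (write(4)): arr=[19 11 7 4 _] head=1 tail=4 count=3
After op 6 (write(16)): arr=[19 11 7 4 16] head=1 tail=0 count=4
After op 7 (read()): arr=[19 11 7 4 16] head=2 tail=0 count=3
After op 8 (read()): arr=[19 11 7 4 16] head=3 tail=0 count=2
After op 9 (read()): arr=[19 11 7 4 16] head=4 tail=0 count=1
After op 10 (write(12)): arr=[12 11 7 4 16] head=4 tail=1 count=2
After op 11 (read()): arr=[12 11 7 4 16] head=0 tail=1 count=1
After op 12 (write(13)): arr=[12 13 7 4 16] head=0 tail=2 count=2
After op 13 (write(6)): arr=[12 13 6 4 16] head=0 tail=3 count=3
After op 14 (write(5)): arr=[12 13 6 5 16] head=0 tail=4 count=4
After op 15 (write(18)): arr=[12 13 6 5 18] head=0 tail=0 count=5
After op 16 (write(23)): arr=[23 13 6 5 18] head=1 tail=1 count=5

Answer: 13 6 5 18 23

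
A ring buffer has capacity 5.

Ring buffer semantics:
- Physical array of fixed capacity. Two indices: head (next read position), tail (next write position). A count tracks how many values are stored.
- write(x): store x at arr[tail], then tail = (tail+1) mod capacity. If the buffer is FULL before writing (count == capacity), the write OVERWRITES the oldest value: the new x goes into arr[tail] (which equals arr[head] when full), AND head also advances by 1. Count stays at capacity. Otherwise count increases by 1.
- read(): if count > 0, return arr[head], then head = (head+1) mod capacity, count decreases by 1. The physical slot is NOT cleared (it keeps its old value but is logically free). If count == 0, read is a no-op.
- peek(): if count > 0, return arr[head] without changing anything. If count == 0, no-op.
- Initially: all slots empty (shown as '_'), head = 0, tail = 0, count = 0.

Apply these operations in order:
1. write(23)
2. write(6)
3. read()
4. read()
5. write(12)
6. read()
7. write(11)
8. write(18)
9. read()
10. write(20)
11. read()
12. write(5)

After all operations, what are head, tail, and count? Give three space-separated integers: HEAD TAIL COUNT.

Answer: 0 2 2

Derivation:
After op 1 (write(23)): arr=[23 _ _ _ _] head=0 tail=1 count=1
After op 2 (write(6)): arr=[23 6 _ _ _] head=0 tail=2 count=2
After op 3 (read()): arr=[23 6 _ _ _] head=1 tail=2 count=1
After op 4 (read()): arr=[23 6 _ _ _] head=2 tail=2 count=0
After op 5 (write(12)): arr=[23 6 12 _ _] head=2 tail=3 count=1
After op 6 (read()): arr=[23 6 12 _ _] head=3 tail=3 count=0
After op 7 (write(11)): arr=[23 6 12 11 _] head=3 tail=4 count=1
After op 8 (write(18)): arr=[23 6 12 11 18] head=3 tail=0 count=2
After op 9 (read()): arr=[23 6 12 11 18] head=4 tail=0 count=1
After op 10 (write(20)): arr=[20 6 12 11 18] head=4 tail=1 count=2
After op 11 (read()): arr=[20 6 12 11 18] head=0 tail=1 count=1
After op 12 (write(5)): arr=[20 5 12 11 18] head=0 tail=2 count=2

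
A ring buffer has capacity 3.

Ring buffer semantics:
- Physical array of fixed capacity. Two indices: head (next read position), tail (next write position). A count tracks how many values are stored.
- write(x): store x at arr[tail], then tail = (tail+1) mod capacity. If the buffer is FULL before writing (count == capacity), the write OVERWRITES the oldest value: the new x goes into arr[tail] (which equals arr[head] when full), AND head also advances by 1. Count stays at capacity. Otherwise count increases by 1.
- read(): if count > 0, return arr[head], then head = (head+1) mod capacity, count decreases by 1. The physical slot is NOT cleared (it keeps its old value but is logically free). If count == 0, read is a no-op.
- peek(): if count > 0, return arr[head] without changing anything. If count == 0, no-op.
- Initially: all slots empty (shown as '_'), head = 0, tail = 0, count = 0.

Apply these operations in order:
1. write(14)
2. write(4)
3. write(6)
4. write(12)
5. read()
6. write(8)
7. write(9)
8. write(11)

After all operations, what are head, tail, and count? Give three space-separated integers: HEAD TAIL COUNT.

After op 1 (write(14)): arr=[14 _ _] head=0 tail=1 count=1
After op 2 (write(4)): arr=[14 4 _] head=0 tail=2 count=2
After op 3 (write(6)): arr=[14 4 6] head=0 tail=0 count=3
After op 4 (write(12)): arr=[12 4 6] head=1 tail=1 count=3
After op 5 (read()): arr=[12 4 6] head=2 tail=1 count=2
After op 6 (write(8)): arr=[12 8 6] head=2 tail=2 count=3
After op 7 (write(9)): arr=[12 8 9] head=0 tail=0 count=3
After op 8 (write(11)): arr=[11 8 9] head=1 tail=1 count=3

Answer: 1 1 3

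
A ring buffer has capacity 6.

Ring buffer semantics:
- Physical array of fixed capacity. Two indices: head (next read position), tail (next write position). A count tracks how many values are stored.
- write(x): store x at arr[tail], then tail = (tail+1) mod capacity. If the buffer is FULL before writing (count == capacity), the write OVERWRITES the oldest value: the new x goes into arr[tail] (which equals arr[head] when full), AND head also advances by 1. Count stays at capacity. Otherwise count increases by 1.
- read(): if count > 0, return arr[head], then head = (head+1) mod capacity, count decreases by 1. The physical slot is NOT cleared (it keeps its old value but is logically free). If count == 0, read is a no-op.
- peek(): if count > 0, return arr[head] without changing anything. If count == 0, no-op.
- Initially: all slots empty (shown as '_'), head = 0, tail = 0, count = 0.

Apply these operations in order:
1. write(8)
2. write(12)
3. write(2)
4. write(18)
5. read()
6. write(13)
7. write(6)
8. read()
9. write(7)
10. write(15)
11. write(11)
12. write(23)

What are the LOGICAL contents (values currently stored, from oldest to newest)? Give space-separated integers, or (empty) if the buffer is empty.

Answer: 13 6 7 15 11 23

Derivation:
After op 1 (write(8)): arr=[8 _ _ _ _ _] head=0 tail=1 count=1
After op 2 (write(12)): arr=[8 12 _ _ _ _] head=0 tail=2 count=2
After op 3 (write(2)): arr=[8 12 2 _ _ _] head=0 tail=3 count=3
After op 4 (write(18)): arr=[8 12 2 18 _ _] head=0 tail=4 count=4
After op 5 (read()): arr=[8 12 2 18 _ _] head=1 tail=4 count=3
After op 6 (write(13)): arr=[8 12 2 18 13 _] head=1 tail=5 count=4
After op 7 (write(6)): arr=[8 12 2 18 13 6] head=1 tail=0 count=5
After op 8 (read()): arr=[8 12 2 18 13 6] head=2 tail=0 count=4
After op 9 (write(7)): arr=[7 12 2 18 13 6] head=2 tail=1 count=5
After op 10 (write(15)): arr=[7 15 2 18 13 6] head=2 tail=2 count=6
After op 11 (write(11)): arr=[7 15 11 18 13 6] head=3 tail=3 count=6
After op 12 (write(23)): arr=[7 15 11 23 13 6] head=4 tail=4 count=6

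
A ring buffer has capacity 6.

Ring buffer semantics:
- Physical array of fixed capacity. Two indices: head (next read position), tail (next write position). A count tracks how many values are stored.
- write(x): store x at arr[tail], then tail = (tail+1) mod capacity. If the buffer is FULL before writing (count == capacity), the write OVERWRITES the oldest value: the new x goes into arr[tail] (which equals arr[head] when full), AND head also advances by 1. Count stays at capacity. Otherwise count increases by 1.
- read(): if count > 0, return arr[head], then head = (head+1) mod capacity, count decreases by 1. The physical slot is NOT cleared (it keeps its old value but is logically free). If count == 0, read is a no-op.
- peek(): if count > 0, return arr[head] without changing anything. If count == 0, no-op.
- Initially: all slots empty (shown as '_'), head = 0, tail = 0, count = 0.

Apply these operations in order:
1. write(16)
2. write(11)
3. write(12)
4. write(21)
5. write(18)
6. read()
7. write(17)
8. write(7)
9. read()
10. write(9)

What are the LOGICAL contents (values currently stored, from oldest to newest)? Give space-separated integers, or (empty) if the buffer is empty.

Answer: 12 21 18 17 7 9

Derivation:
After op 1 (write(16)): arr=[16 _ _ _ _ _] head=0 tail=1 count=1
After op 2 (write(11)): arr=[16 11 _ _ _ _] head=0 tail=2 count=2
After op 3 (write(12)): arr=[16 11 12 _ _ _] head=0 tail=3 count=3
After op 4 (write(21)): arr=[16 11 12 21 _ _] head=0 tail=4 count=4
After op 5 (write(18)): arr=[16 11 12 21 18 _] head=0 tail=5 count=5
After op 6 (read()): arr=[16 11 12 21 18 _] head=1 tail=5 count=4
After op 7 (write(17)): arr=[16 11 12 21 18 17] head=1 tail=0 count=5
After op 8 (write(7)): arr=[7 11 12 21 18 17] head=1 tail=1 count=6
After op 9 (read()): arr=[7 11 12 21 18 17] head=2 tail=1 count=5
After op 10 (write(9)): arr=[7 9 12 21 18 17] head=2 tail=2 count=6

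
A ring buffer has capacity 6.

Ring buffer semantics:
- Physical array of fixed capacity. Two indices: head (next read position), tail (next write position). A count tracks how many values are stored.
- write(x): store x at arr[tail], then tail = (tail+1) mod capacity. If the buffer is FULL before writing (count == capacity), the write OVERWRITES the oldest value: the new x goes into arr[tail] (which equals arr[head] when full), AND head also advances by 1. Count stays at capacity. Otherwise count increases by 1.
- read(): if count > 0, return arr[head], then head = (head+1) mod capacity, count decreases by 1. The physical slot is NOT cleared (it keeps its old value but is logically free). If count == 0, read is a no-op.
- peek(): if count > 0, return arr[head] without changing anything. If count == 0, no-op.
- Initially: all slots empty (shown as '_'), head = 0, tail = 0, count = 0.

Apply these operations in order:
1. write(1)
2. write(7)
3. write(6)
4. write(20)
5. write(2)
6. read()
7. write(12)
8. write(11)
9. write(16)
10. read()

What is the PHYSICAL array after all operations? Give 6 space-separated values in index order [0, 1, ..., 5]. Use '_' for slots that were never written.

After op 1 (write(1)): arr=[1 _ _ _ _ _] head=0 tail=1 count=1
After op 2 (write(7)): arr=[1 7 _ _ _ _] head=0 tail=2 count=2
After op 3 (write(6)): arr=[1 7 6 _ _ _] head=0 tail=3 count=3
After op 4 (write(20)): arr=[1 7 6 20 _ _] head=0 tail=4 count=4
After op 5 (write(2)): arr=[1 7 6 20 2 _] head=0 tail=5 count=5
After op 6 (read()): arr=[1 7 6 20 2 _] head=1 tail=5 count=4
After op 7 (write(12)): arr=[1 7 6 20 2 12] head=1 tail=0 count=5
After op 8 (write(11)): arr=[11 7 6 20 2 12] head=1 tail=1 count=6
After op 9 (write(16)): arr=[11 16 6 20 2 12] head=2 tail=2 count=6
After op 10 (read()): arr=[11 16 6 20 2 12] head=3 tail=2 count=5

Answer: 11 16 6 20 2 12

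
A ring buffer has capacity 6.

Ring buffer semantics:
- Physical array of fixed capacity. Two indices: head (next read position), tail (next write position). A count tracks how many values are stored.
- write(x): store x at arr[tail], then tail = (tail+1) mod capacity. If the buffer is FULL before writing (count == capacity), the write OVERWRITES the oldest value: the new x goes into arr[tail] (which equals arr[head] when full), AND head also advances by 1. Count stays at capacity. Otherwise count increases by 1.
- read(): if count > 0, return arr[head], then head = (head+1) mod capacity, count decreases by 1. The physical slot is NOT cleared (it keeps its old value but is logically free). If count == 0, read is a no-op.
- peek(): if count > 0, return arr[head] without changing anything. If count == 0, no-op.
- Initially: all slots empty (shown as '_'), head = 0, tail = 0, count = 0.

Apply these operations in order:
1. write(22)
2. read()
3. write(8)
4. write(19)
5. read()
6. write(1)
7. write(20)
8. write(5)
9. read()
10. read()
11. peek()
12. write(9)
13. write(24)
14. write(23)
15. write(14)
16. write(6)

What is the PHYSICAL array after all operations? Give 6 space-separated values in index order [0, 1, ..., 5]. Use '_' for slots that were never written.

Answer: 9 24 23 14 6 5

Derivation:
After op 1 (write(22)): arr=[22 _ _ _ _ _] head=0 tail=1 count=1
After op 2 (read()): arr=[22 _ _ _ _ _] head=1 tail=1 count=0
After op 3 (write(8)): arr=[22 8 _ _ _ _] head=1 tail=2 count=1
After op 4 (write(19)): arr=[22 8 19 _ _ _] head=1 tail=3 count=2
After op 5 (read()): arr=[22 8 19 _ _ _] head=2 tail=3 count=1
After op 6 (write(1)): arr=[22 8 19 1 _ _] head=2 tail=4 count=2
After op 7 (write(20)): arr=[22 8 19 1 20 _] head=2 tail=5 count=3
After op 8 (write(5)): arr=[22 8 19 1 20 5] head=2 tail=0 count=4
After op 9 (read()): arr=[22 8 19 1 20 5] head=3 tail=0 count=3
After op 10 (read()): arr=[22 8 19 1 20 5] head=4 tail=0 count=2
After op 11 (peek()): arr=[22 8 19 1 20 5] head=4 tail=0 count=2
After op 12 (write(9)): arr=[9 8 19 1 20 5] head=4 tail=1 count=3
After op 13 (write(24)): arr=[9 24 19 1 20 5] head=4 tail=2 count=4
After op 14 (write(23)): arr=[9 24 23 1 20 5] head=4 tail=3 count=5
After op 15 (write(14)): arr=[9 24 23 14 20 5] head=4 tail=4 count=6
After op 16 (write(6)): arr=[9 24 23 14 6 5] head=5 tail=5 count=6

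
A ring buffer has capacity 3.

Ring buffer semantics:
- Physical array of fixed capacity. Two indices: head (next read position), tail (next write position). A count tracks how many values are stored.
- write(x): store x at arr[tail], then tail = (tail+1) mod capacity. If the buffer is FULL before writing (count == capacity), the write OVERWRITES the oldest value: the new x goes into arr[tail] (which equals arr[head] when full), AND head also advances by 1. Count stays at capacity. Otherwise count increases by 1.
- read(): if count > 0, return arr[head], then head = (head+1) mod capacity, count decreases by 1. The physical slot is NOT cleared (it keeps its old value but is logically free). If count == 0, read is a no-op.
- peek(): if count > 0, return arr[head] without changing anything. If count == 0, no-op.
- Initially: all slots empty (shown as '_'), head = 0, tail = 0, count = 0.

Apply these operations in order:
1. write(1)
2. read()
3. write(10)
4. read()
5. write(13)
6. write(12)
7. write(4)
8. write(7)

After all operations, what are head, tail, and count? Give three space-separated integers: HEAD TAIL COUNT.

After op 1 (write(1)): arr=[1 _ _] head=0 tail=1 count=1
After op 2 (read()): arr=[1 _ _] head=1 tail=1 count=0
After op 3 (write(10)): arr=[1 10 _] head=1 tail=2 count=1
After op 4 (read()): arr=[1 10 _] head=2 tail=2 count=0
After op 5 (write(13)): arr=[1 10 13] head=2 tail=0 count=1
After op 6 (write(12)): arr=[12 10 13] head=2 tail=1 count=2
After op 7 (write(4)): arr=[12 4 13] head=2 tail=2 count=3
After op 8 (write(7)): arr=[12 4 7] head=0 tail=0 count=3

Answer: 0 0 3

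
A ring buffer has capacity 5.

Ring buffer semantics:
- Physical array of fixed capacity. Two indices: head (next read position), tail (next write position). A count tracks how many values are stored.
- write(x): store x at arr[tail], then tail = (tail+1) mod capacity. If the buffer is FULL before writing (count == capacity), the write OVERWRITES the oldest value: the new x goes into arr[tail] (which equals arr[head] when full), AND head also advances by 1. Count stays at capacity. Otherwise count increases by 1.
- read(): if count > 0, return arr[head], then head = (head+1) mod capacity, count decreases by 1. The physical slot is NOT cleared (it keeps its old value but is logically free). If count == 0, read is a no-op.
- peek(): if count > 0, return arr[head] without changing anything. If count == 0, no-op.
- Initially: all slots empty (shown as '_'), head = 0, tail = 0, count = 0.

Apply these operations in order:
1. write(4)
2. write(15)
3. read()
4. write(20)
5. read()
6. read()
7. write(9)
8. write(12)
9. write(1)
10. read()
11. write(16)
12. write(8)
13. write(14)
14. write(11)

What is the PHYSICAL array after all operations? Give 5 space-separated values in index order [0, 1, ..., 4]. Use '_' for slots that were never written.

Answer: 1 16 8 14 11

Derivation:
After op 1 (write(4)): arr=[4 _ _ _ _] head=0 tail=1 count=1
After op 2 (write(15)): arr=[4 15 _ _ _] head=0 tail=2 count=2
After op 3 (read()): arr=[4 15 _ _ _] head=1 tail=2 count=1
After op 4 (write(20)): arr=[4 15 20 _ _] head=1 tail=3 count=2
After op 5 (read()): arr=[4 15 20 _ _] head=2 tail=3 count=1
After op 6 (read()): arr=[4 15 20 _ _] head=3 tail=3 count=0
After op 7 (write(9)): arr=[4 15 20 9 _] head=3 tail=4 count=1
After op 8 (write(12)): arr=[4 15 20 9 12] head=3 tail=0 count=2
After op 9 (write(1)): arr=[1 15 20 9 12] head=3 tail=1 count=3
After op 10 (read()): arr=[1 15 20 9 12] head=4 tail=1 count=2
After op 11 (write(16)): arr=[1 16 20 9 12] head=4 tail=2 count=3
After op 12 (write(8)): arr=[1 16 8 9 12] head=4 tail=3 count=4
After op 13 (write(14)): arr=[1 16 8 14 12] head=4 tail=4 count=5
After op 14 (write(11)): arr=[1 16 8 14 11] head=0 tail=0 count=5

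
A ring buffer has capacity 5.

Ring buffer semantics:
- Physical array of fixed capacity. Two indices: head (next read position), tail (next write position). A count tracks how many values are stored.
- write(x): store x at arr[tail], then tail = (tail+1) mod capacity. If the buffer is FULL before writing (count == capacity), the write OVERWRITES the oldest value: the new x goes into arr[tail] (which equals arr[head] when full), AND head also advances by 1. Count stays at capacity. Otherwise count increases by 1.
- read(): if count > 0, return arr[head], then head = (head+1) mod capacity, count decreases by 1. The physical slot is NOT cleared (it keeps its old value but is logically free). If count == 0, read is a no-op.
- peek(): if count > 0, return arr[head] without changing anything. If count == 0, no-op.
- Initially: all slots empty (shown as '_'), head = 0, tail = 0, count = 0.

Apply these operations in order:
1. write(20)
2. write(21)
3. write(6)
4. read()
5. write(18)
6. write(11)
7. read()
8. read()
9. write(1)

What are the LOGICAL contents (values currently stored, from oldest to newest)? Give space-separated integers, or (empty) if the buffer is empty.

Answer: 18 11 1

Derivation:
After op 1 (write(20)): arr=[20 _ _ _ _] head=0 tail=1 count=1
After op 2 (write(21)): arr=[20 21 _ _ _] head=0 tail=2 count=2
After op 3 (write(6)): arr=[20 21 6 _ _] head=0 tail=3 count=3
After op 4 (read()): arr=[20 21 6 _ _] head=1 tail=3 count=2
After op 5 (write(18)): arr=[20 21 6 18 _] head=1 tail=4 count=3
After op 6 (write(11)): arr=[20 21 6 18 11] head=1 tail=0 count=4
After op 7 (read()): arr=[20 21 6 18 11] head=2 tail=0 count=3
After op 8 (read()): arr=[20 21 6 18 11] head=3 tail=0 count=2
After op 9 (write(1)): arr=[1 21 6 18 11] head=3 tail=1 count=3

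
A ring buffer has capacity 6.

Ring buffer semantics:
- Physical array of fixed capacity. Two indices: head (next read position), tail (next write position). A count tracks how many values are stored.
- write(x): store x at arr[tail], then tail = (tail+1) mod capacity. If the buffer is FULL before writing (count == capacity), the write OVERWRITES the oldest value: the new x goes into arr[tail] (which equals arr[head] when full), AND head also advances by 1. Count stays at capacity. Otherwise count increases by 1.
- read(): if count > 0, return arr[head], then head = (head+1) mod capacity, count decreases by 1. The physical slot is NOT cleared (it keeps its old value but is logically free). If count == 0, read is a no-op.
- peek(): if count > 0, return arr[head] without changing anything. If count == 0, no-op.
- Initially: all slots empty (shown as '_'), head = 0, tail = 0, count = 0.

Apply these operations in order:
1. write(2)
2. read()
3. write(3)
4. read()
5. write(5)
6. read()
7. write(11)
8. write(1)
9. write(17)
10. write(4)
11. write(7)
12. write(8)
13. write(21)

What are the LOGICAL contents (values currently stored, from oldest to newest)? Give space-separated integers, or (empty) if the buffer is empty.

Answer: 1 17 4 7 8 21

Derivation:
After op 1 (write(2)): arr=[2 _ _ _ _ _] head=0 tail=1 count=1
After op 2 (read()): arr=[2 _ _ _ _ _] head=1 tail=1 count=0
After op 3 (write(3)): arr=[2 3 _ _ _ _] head=1 tail=2 count=1
After op 4 (read()): arr=[2 3 _ _ _ _] head=2 tail=2 count=0
After op 5 (write(5)): arr=[2 3 5 _ _ _] head=2 tail=3 count=1
After op 6 (read()): arr=[2 3 5 _ _ _] head=3 tail=3 count=0
After op 7 (write(11)): arr=[2 3 5 11 _ _] head=3 tail=4 count=1
After op 8 (write(1)): arr=[2 3 5 11 1 _] head=3 tail=5 count=2
After op 9 (write(17)): arr=[2 3 5 11 1 17] head=3 tail=0 count=3
After op 10 (write(4)): arr=[4 3 5 11 1 17] head=3 tail=1 count=4
After op 11 (write(7)): arr=[4 7 5 11 1 17] head=3 tail=2 count=5
After op 12 (write(8)): arr=[4 7 8 11 1 17] head=3 tail=3 count=6
After op 13 (write(21)): arr=[4 7 8 21 1 17] head=4 tail=4 count=6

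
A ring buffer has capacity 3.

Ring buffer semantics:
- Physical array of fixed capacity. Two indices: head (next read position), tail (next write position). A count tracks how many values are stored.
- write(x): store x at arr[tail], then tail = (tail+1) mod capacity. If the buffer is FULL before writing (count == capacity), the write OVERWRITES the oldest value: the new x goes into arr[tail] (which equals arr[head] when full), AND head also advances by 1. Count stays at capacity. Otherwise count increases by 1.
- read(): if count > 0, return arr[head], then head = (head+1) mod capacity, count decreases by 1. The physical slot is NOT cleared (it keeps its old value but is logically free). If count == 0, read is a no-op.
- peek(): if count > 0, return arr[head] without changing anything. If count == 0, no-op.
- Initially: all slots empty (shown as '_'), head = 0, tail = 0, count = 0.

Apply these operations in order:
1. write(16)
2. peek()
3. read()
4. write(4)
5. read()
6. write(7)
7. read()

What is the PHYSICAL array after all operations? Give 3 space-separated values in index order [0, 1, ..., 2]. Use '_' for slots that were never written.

After op 1 (write(16)): arr=[16 _ _] head=0 tail=1 count=1
After op 2 (peek()): arr=[16 _ _] head=0 tail=1 count=1
After op 3 (read()): arr=[16 _ _] head=1 tail=1 count=0
After op 4 (write(4)): arr=[16 4 _] head=1 tail=2 count=1
After op 5 (read()): arr=[16 4 _] head=2 tail=2 count=0
After op 6 (write(7)): arr=[16 4 7] head=2 tail=0 count=1
After op 7 (read()): arr=[16 4 7] head=0 tail=0 count=0

Answer: 16 4 7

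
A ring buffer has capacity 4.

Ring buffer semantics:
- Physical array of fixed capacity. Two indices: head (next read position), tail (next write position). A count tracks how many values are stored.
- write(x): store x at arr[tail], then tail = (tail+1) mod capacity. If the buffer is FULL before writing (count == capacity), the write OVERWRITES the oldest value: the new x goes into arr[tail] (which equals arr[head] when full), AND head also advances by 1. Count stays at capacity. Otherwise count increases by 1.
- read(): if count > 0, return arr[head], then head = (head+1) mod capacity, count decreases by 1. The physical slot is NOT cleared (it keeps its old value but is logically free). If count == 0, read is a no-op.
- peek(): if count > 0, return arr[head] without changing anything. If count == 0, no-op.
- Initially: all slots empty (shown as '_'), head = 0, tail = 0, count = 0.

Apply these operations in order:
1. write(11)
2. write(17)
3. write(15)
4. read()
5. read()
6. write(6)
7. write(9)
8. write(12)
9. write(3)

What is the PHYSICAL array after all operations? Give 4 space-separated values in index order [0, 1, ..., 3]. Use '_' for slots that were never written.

Answer: 9 12 3 6

Derivation:
After op 1 (write(11)): arr=[11 _ _ _] head=0 tail=1 count=1
After op 2 (write(17)): arr=[11 17 _ _] head=0 tail=2 count=2
After op 3 (write(15)): arr=[11 17 15 _] head=0 tail=3 count=3
After op 4 (read()): arr=[11 17 15 _] head=1 tail=3 count=2
After op 5 (read()): arr=[11 17 15 _] head=2 tail=3 count=1
After op 6 (write(6)): arr=[11 17 15 6] head=2 tail=0 count=2
After op 7 (write(9)): arr=[9 17 15 6] head=2 tail=1 count=3
After op 8 (write(12)): arr=[9 12 15 6] head=2 tail=2 count=4
After op 9 (write(3)): arr=[9 12 3 6] head=3 tail=3 count=4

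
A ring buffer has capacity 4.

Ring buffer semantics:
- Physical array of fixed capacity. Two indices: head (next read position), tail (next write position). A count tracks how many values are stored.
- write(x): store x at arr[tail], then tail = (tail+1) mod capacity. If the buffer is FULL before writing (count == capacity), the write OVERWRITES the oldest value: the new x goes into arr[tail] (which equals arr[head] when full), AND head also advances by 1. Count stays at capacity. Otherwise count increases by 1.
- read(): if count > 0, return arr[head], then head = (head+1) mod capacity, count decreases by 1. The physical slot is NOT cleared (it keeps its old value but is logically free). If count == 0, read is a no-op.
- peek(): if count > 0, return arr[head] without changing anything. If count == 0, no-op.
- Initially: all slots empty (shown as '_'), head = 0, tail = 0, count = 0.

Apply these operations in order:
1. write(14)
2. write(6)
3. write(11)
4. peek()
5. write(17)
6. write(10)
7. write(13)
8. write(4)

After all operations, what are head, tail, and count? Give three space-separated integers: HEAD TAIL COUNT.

After op 1 (write(14)): arr=[14 _ _ _] head=0 tail=1 count=1
After op 2 (write(6)): arr=[14 6 _ _] head=0 tail=2 count=2
After op 3 (write(11)): arr=[14 6 11 _] head=0 tail=3 count=3
After op 4 (peek()): arr=[14 6 11 _] head=0 tail=3 count=3
After op 5 (write(17)): arr=[14 6 11 17] head=0 tail=0 count=4
After op 6 (write(10)): arr=[10 6 11 17] head=1 tail=1 count=4
After op 7 (write(13)): arr=[10 13 11 17] head=2 tail=2 count=4
After op 8 (write(4)): arr=[10 13 4 17] head=3 tail=3 count=4

Answer: 3 3 4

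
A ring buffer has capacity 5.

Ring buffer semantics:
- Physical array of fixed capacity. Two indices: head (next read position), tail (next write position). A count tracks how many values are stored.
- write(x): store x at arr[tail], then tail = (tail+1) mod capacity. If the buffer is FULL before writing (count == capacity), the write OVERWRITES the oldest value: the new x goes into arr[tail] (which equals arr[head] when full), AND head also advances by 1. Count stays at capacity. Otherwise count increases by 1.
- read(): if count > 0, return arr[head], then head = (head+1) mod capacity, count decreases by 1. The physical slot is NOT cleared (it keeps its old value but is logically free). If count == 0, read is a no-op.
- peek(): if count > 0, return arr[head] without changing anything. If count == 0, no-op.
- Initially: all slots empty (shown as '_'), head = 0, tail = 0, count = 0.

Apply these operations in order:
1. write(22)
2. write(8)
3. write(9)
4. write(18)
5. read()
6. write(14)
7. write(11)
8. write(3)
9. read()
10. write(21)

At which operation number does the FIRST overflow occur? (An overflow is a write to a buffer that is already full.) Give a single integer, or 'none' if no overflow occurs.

After op 1 (write(22)): arr=[22 _ _ _ _] head=0 tail=1 count=1
After op 2 (write(8)): arr=[22 8 _ _ _] head=0 tail=2 count=2
After op 3 (write(9)): arr=[22 8 9 _ _] head=0 tail=3 count=3
After op 4 (write(18)): arr=[22 8 9 18 _] head=0 tail=4 count=4
After op 5 (read()): arr=[22 8 9 18 _] head=1 tail=4 count=3
After op 6 (write(14)): arr=[22 8 9 18 14] head=1 tail=0 count=4
After op 7 (write(11)): arr=[11 8 9 18 14] head=1 tail=1 count=5
After op 8 (write(3)): arr=[11 3 9 18 14] head=2 tail=2 count=5
After op 9 (read()): arr=[11 3 9 18 14] head=3 tail=2 count=4
After op 10 (write(21)): arr=[11 3 21 18 14] head=3 tail=3 count=5

Answer: 8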